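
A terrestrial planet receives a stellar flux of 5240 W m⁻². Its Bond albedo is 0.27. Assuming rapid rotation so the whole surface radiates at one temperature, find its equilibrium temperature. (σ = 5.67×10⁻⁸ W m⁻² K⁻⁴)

Energy balance: absorbed = emitted ⇒ πR²·S(1−A) = 4πR²·σT_eq⁴, so T_eq⁴ = S(1−A)/(4σ).
T_eq = [5240 × 0.73 / (4 × 5.67×10⁻⁸)]^(1/4) = (1.69×10¹⁰)^(1/4) = 360 K.

T_eq ≈ 360 K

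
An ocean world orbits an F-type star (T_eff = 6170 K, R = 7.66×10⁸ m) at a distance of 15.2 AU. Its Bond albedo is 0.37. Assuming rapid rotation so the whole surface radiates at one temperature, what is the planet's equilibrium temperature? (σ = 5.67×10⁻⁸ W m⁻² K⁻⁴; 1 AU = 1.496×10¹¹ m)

T_eq ≈ 71.3 K

d = 15.2 AU = 2.27×10¹² m.
L = 4πR_⋆²σT_⋆⁴ = 4π(7.66×10⁸)² × 5.67×10⁻⁸ × (6170)⁴ = 6.06×10²⁶ W.
S = L/(4πd²) = 9.32 W m⁻².
Energy balance: absorbed = emitted ⇒ πR²·S(1−A) = 4πR²·σT_eq⁴, so T_eq⁴ = S(1−A)/(4σ).
T_eq = [9.32 × 0.63 / (4 × 5.67×10⁻⁸)]^(1/4) = (2.59×10⁷)^(1/4) = 71.3 K.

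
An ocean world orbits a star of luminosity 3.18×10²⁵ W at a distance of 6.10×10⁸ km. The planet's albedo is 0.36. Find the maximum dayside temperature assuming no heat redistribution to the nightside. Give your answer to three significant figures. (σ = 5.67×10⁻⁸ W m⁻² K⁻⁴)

d = 6.10×10⁸ km = 6.10×10¹¹ m.
Flux: S = L/(4πd²) = 3.18×10²⁵/(4π×(6.10×10¹¹)²) = 6.80 W m⁻².
With no redistribution each surface element balances locally: S(1−A) = σT⁴.
T = [6.80 × 0.64 / 5.67×10⁻⁸]^(1/4) = (7.68×10⁷)^(1/4) = 93.6 K.

T_ss ≈ 93.6 K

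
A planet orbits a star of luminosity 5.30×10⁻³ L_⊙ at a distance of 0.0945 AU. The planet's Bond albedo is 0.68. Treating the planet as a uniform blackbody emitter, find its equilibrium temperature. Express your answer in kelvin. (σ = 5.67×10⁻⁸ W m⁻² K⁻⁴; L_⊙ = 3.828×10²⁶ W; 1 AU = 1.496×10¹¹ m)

d = 0.0945 AU = 1.41×10¹⁰ m.
L = 5.30×10⁻³ × 3.828×10²⁶ = 2.03×10²⁴ W.
Flux: S = L/(4πd²) = 2.03×10²⁴/(4π×(1.41×10¹⁰)²) = 808 W m⁻².
Energy balance: absorbed = emitted ⇒ πR²·S(1−A) = 4πR²·σT_eq⁴, so T_eq⁴ = S(1−A)/(4σ).
T_eq = [808 × 0.32 / (4 × 5.67×10⁻⁸)]^(1/4) = (1.14×10⁹)^(1/4) = 184 K.

T_eq ≈ 184 K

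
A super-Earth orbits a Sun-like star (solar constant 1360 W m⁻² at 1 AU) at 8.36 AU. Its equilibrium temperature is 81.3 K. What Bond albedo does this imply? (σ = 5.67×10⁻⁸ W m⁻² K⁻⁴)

Flux at 8.36 AU: S = 1360/8.36² = 19.5 W m⁻².
From T_eq⁴ = S(1−A)/(4σ): 1−A = 4σT_eq⁴/S.
1−A = 4 × 5.67×10⁻⁸ × (81.3)⁴ / 19.5 = 0.509.

A ≈ 0.49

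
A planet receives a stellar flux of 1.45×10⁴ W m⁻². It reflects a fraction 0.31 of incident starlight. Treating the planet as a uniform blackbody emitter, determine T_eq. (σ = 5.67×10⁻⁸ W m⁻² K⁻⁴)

T_eq ≈ 458 K

Energy balance: absorbed = emitted ⇒ πR²·S(1−A) = 4πR²·σT_eq⁴, so T_eq⁴ = S(1−A)/(4σ).
T_eq = [1.45×10⁴ × 0.69 / (4 × 5.67×10⁻⁸)]^(1/4) = (4.41×10¹⁰)^(1/4) = 458 K.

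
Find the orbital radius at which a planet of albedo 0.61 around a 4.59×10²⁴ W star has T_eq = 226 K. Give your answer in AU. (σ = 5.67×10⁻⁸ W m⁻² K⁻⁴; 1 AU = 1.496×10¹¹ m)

From T_eq⁴ = L(1−A)/(16πσd²): d = √[L(1−A)/(16πσT_eq⁴)].
d = √[4.59×10²⁴ × 0.39 / (16π × 5.67×10⁻⁸ × (226)⁴)] = 1.55×10¹⁰ m = 0.104 AU.

d ≈ 0.104 AU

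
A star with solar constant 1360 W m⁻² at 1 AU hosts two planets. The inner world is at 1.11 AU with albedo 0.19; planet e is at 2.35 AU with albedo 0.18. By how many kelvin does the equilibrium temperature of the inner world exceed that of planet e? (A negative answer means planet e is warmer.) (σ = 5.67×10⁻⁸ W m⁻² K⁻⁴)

ΔT ≈ 77.8 K

T_eq = [S₀(1−A)/(4σd²)]^(1/4), so T ∝ (1−A)^(1/4) / √d.
T₁ = [1360×0.81/(4×5.67×10⁻⁸×1.11²)]^(1/4) = 250.57 K.
T₂ = [1360×0.82/(4×5.67×10⁻⁸×2.35²)]^(1/4) = 172.74 K.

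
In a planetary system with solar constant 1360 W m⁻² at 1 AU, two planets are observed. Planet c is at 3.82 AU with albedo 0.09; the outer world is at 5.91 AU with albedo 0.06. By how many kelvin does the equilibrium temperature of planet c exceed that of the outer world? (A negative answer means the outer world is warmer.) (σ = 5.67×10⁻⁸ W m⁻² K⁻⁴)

T_eq = [S₀(1−A)/(4σd²)]^(1/4), so T ∝ (1−A)^(1/4) / √d.
T₁ = [1360×0.91/(4×5.67×10⁻⁸×3.82²)]^(1/4) = 139.06 K.
T₂ = [1360×0.94/(4×5.67×10⁻⁸×5.91²)]^(1/4) = 112.71 K.

ΔT ≈ 26.4 K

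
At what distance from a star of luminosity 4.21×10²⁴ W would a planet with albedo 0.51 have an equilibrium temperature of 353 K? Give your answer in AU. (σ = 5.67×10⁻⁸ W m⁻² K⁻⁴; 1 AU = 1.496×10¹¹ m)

From T_eq⁴ = L(1−A)/(16πσd²): d = √[L(1−A)/(16πσT_eq⁴)].
d = √[4.21×10²⁴ × 0.49 / (16π × 5.67×10⁻⁸ × (353)⁴)] = 6.83×10⁹ m = 0.0456 AU.

d ≈ 0.0456 AU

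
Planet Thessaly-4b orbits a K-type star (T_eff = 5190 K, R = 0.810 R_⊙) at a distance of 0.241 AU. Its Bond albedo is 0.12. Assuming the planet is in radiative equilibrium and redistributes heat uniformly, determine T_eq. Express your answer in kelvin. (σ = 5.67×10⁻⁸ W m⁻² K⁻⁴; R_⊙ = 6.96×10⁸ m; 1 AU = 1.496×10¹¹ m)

R_⋆ = 0.810 × 6.96×10⁸ = 5.64×10⁸ m.
d = 0.241 AU = 3.61×10¹⁰ m.
L = 4πR_⋆²σT_⋆⁴ = 4π(5.64×10⁸)² × 5.67×10⁻⁸ × (5190)⁴ = 1.64×10²⁶ W.
S = L/(4πd²) = 1.01×10⁴ W m⁻².
Energy balance: absorbed = emitted ⇒ πR²·S(1−A) = 4πR²·σT_eq⁴, so T_eq⁴ = S(1−A)/(4σ).
T_eq = [1.01×10⁴ × 0.88 / (4 × 5.67×10⁻⁸)]^(1/4) = (3.90×10¹⁰)^(1/4) = 444 K.

T_eq ≈ 444 K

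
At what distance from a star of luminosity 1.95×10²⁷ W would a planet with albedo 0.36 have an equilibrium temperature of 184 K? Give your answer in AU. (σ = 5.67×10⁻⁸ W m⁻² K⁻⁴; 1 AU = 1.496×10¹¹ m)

From T_eq⁴ = L(1−A)/(16πσd²): d = √[L(1−A)/(16πσT_eq⁴)].
d = √[1.95×10²⁷ × 0.64 / (16π × 5.67×10⁻⁸ × (184)⁴)] = 6.18×10¹¹ m = 4.13 AU.

d ≈ 4.13 AU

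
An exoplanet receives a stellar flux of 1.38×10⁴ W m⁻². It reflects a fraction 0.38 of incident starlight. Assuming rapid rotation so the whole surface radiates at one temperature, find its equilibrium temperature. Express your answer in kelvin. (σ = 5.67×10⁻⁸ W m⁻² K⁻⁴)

Energy balance: absorbed = emitted ⇒ πR²·S(1−A) = 4πR²·σT_eq⁴, so T_eq⁴ = S(1−A)/(4σ).
T_eq = [1.38×10⁴ × 0.62 / (4 × 5.67×10⁻⁸)]^(1/4) = (3.77×10¹⁰)^(1/4) = 441 K.

T_eq ≈ 441 K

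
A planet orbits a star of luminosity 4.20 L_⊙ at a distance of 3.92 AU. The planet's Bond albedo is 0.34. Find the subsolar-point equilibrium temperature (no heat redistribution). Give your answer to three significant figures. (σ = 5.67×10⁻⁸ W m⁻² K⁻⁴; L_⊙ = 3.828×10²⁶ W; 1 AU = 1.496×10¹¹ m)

T_ss ≈ 257 K

d = 3.92 AU = 5.86×10¹¹ m.
L = 4.20 × 3.828×10²⁶ = 1.61×10²⁷ W.
Flux: S = L/(4πd²) = 1.61×10²⁷/(4π×(5.86×10¹¹)²) = 372 W m⁻².
At the subsolar point the surface absorbs S(1−A) and emits σT⁴ per unit area — no factor of 4, since only the local patch is in balance.
T = [372 × 0.66 / 5.67×10⁻⁸]^(1/4) = (4.33×10⁹)^(1/4) = 257 K.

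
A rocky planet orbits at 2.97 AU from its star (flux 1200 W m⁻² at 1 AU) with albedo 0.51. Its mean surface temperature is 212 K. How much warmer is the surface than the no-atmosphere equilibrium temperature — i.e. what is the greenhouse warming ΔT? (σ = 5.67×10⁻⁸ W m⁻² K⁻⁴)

ΔT ≈ 81.1 K

S = 1200/2.97² = 136.0 W m⁻².
T_eq = [S(1−A)/(4σ)]^(1/4) = [136.0×0.49/(4×5.67×10⁻⁸)]^(1/4) = 130.9 K.
ΔT = T_surf − T_eq = 212 − 130.9.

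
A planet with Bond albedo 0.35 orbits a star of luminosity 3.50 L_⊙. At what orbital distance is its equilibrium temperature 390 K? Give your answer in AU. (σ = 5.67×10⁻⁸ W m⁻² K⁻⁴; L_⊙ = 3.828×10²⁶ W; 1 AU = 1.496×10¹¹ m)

L = 3.50 × 3.828×10²⁶ = 1.34×10²⁷ W.
From T_eq⁴ = L(1−A)/(16πσd²): d = √[L(1−A)/(16πσT_eq⁴)].
d = √[1.34×10²⁷ × 0.65 / (16π × 5.67×10⁻⁸ × (390)⁴)] = 1.15×10¹¹ m = 0.768 AU.

d ≈ 0.768 AU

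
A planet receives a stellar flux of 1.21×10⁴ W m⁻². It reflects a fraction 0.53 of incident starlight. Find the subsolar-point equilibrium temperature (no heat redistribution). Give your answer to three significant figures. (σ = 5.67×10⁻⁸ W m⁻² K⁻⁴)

At the subsolar point the surface absorbs S(1−A) and emits σT⁴ per unit area — no factor of 4, since only the local patch is in balance.
T = [1.21×10⁴ × 0.47 / 5.67×10⁻⁸]^(1/4) = (1.00×10¹¹)^(1/4) = 563 K.

T_ss ≈ 563 K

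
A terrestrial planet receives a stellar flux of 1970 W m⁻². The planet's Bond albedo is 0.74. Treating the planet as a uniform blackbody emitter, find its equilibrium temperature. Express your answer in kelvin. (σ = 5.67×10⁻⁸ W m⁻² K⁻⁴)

T_eq ≈ 218 K

Energy balance: absorbed = emitted ⇒ πR²·S(1−A) = 4πR²·σT_eq⁴, so T_eq⁴ = S(1−A)/(4σ).
T_eq = [1970 × 0.26 / (4 × 5.67×10⁻⁸)]^(1/4) = (2.26×10⁹)^(1/4) = 218 K.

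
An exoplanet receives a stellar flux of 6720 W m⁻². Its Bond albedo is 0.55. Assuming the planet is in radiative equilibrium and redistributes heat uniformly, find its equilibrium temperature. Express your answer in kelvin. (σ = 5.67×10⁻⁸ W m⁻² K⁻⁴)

T_eq ≈ 340 K

Energy balance: absorbed = emitted ⇒ πR²·S(1−A) = 4πR²·σT_eq⁴, so T_eq⁴ = S(1−A)/(4σ).
T_eq = [6720 × 0.45 / (4 × 5.67×10⁻⁸)]^(1/4) = (1.33×10¹⁰)^(1/4) = 340 K.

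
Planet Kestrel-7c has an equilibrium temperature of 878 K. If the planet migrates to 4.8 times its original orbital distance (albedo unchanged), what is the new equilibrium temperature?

T_eq ≈ 401 K

T_eq ∝ L^(1/4) · d^(−1/2).
T′ = 878 / 4.8^(1/2) = 401 K.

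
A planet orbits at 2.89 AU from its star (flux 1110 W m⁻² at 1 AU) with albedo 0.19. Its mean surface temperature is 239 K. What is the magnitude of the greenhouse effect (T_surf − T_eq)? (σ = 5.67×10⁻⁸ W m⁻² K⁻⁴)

S = 1110/2.89² = 132.9 W m⁻².
T_eq = [S(1−A)/(4σ)]^(1/4) = [132.9×0.81/(4×5.67×10⁻⁸)]^(1/4) = 147.6 K.
ΔT = T_surf − T_eq = 239 − 147.6.

ΔT ≈ 91.4 K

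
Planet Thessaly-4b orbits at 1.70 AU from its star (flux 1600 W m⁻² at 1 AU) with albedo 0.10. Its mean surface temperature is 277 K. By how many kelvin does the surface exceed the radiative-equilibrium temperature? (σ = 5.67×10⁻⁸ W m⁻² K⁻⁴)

S = 1600/1.70² = 553.6 W m⁻².
T_eq = [S(1−A)/(4σ)]^(1/4) = [553.6×0.90/(4×5.67×10⁻⁸)]^(1/4) = 216.5 K.
ΔT = T_surf − T_eq = 277 − 216.5.

ΔT ≈ 60.5 K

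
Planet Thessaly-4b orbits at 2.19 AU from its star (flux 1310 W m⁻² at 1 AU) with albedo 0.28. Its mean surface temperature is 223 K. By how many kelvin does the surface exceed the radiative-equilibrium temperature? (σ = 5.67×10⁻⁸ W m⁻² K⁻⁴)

ΔT ≈ 51.4 K

S = 1310/2.19² = 273.1 W m⁻².
T_eq = [S(1−A)/(4σ)]^(1/4) = [273.1×0.72/(4×5.67×10⁻⁸)]^(1/4) = 171.6 K.
ΔT = T_surf − T_eq = 223 − 171.6.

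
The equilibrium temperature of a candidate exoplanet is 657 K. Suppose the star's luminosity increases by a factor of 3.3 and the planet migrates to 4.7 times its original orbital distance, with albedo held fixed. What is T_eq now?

T_eq ≈ 408 K

T_eq ∝ L^(1/4) · d^(−1/2).
T′ = 657 × 3.3^(1/4) / 4.7^(1/2) = 408 K.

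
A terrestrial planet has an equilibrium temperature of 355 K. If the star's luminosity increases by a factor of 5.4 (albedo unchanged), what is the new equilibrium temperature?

T_eq ≈ 541 K

T_eq ∝ L^(1/4) · d^(−1/2).
T′ = 355 × 5.4^(1/4) = 541 K.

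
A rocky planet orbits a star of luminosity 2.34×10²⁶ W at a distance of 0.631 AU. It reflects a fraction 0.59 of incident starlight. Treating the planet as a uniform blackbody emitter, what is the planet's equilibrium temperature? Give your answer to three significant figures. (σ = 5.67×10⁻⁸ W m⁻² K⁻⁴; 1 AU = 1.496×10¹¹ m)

T_eq ≈ 248 K

d = 0.631 AU = 9.44×10¹⁰ m.
Flux: S = L/(4πd²) = 2.34×10²⁶/(4π×(9.44×10¹⁰)²) = 2090 W m⁻².
Energy balance: absorbed = emitted ⇒ πR²·S(1−A) = 4πR²·σT_eq⁴, so T_eq⁴ = S(1−A)/(4σ).
T_eq = [2090 × 0.41 / (4 × 5.67×10⁻⁸)]^(1/4) = (3.78×10⁹)^(1/4) = 248 K.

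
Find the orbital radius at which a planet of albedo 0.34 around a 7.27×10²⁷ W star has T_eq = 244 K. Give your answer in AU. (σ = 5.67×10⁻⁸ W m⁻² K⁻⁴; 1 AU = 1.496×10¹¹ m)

From T_eq⁴ = L(1−A)/(16πσd²): d = √[L(1−A)/(16πσT_eq⁴)].
d = √[7.27×10²⁷ × 0.66 / (16π × 5.67×10⁻⁸ × (244)⁴)] = 6.89×10¹¹ m = 4.61 AU.

d ≈ 4.61 AU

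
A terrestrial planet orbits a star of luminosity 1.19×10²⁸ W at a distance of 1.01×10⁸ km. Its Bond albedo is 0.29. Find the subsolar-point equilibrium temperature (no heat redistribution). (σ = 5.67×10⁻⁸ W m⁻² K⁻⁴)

d = 1.01×10⁸ km = 1.01×10¹¹ m.
Flux: S = L/(4πd²) = 1.19×10²⁸/(4π×(1.01×10¹¹)²) = 9.28×10⁴ W m⁻².
At the subsolar point the surface absorbs S(1−A) and emits σT⁴ per unit area — no factor of 4, since only the local patch is in balance.
T = [9.28×10⁴ × 0.71 / 5.67×10⁻⁸]^(1/4) = (1.16×10¹²)^(1/4) = 1040 K.

T_ss ≈ 1040 K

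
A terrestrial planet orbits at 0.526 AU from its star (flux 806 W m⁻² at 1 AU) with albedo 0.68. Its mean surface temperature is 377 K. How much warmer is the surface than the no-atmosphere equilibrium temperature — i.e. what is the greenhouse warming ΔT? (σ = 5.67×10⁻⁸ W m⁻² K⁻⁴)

ΔT ≈ 123.8 K

S = 806/0.526² = 2913 W m⁻².
T_eq = [S(1−A)/(4σ)]^(1/4) = [2913×0.32/(4×5.67×10⁻⁸)]^(1/4) = 253.2 K.
ΔT = T_surf − T_eq = 377 − 253.2.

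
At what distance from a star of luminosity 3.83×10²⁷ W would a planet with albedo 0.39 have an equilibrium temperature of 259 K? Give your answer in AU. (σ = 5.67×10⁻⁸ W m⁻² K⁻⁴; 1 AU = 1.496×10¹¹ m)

d ≈ 2.85 AU

From T_eq⁴ = L(1−A)/(16πσd²): d = √[L(1−A)/(16πσT_eq⁴)].
d = √[3.83×10²⁷ × 0.61 / (16π × 5.67×10⁻⁸ × (259)⁴)] = 4.27×10¹¹ m = 2.85 AU.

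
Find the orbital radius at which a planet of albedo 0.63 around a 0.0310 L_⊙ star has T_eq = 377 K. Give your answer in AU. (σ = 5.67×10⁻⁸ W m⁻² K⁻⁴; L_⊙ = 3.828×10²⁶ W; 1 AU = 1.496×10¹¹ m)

d ≈ 0.0584 AU

L = 0.0310 × 3.828×10²⁶ = 1.19×10²⁵ W.
From T_eq⁴ = L(1−A)/(16πσd²): d = √[L(1−A)/(16πσT_eq⁴)].
d = √[1.19×10²⁵ × 0.37 / (16π × 5.67×10⁻⁸ × (377)⁴)] = 8.73×10⁹ m = 0.0584 AU.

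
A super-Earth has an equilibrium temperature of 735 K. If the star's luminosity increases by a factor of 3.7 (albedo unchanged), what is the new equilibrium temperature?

T_eq ∝ L^(1/4) · d^(−1/2).
T′ = 735 × 3.7^(1/4) = 1020 K.

T_eq ≈ 1020 K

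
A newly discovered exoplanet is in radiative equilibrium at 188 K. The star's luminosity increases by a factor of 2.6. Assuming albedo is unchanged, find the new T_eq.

T_eq ≈ 239 K

T_eq ∝ L^(1/4) · d^(−1/2).
T′ = 188 × 2.6^(1/4) = 239 K.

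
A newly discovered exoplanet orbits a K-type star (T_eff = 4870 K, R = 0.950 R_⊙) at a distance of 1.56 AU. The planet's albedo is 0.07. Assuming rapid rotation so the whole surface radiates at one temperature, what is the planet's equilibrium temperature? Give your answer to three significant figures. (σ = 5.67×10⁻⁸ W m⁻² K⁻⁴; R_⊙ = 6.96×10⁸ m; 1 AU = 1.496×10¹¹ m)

T_eq ≈ 180 K

R_⋆ = 0.950 × 6.96×10⁸ = 6.61×10⁸ m.
d = 1.56 AU = 2.33×10¹¹ m.
L = 4πR_⋆²σT_⋆⁴ = 4π(6.61×10⁸)² × 5.67×10⁻⁸ × (4870)⁴ = 1.75×10²⁶ W.
S = L/(4πd²) = 256 W m⁻².
Energy balance: absorbed = emitted ⇒ πR²·S(1−A) = 4πR²·σT_eq⁴, so T_eq⁴ = S(1−A)/(4σ).
T_eq = [256 × 0.93 / (4 × 5.67×10⁻⁸)]^(1/4) = (1.05×10⁹)^(1/4) = 180 K.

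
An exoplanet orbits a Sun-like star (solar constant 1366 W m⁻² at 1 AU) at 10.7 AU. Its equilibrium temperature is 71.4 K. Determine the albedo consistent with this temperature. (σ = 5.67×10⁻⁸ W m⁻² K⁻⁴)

A ≈ 0.51

Flux at 10.7 AU: S = 1366/10.7² = 11.9 W m⁻².
From T_eq⁴ = S(1−A)/(4σ): 1−A = 4σT_eq⁴/S.
1−A = 4 × 5.67×10⁻⁸ × (71.4)⁴ / 11.9 = 0.494.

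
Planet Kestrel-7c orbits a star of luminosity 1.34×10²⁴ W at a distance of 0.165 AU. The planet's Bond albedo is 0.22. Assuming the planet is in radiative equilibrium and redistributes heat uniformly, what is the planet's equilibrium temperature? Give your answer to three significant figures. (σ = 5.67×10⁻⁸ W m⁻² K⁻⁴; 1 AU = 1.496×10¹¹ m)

T_eq ≈ 157 K

d = 0.165 AU = 2.47×10¹⁰ m.
Flux: S = L/(4πd²) = 1.34×10²⁴/(4π×(2.47×10¹⁰)²) = 175 W m⁻².
Energy balance: absorbed = emitted ⇒ πR²·S(1−A) = 4πR²·σT_eq⁴, so T_eq⁴ = S(1−A)/(4σ).
T_eq = [175 × 0.78 / (4 × 5.67×10⁻⁸)]^(1/4) = (6.02×10⁸)^(1/4) = 157 K.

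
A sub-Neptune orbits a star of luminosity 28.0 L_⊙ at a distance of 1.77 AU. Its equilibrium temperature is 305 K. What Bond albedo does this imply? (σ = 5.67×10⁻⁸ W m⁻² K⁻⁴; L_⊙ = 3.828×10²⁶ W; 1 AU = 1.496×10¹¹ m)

d = 1.77 AU = 2.65×10¹¹ m.
L = 28.0 × 3.828×10²⁶ = 1.07×10²⁸ W.
Flux: S = L/(4πd²) = 1.07×10²⁸/(4π×(2.65×10¹¹)²) = 1.22×10⁴ W m⁻².
From T_eq⁴ = S(1−A)/(4σ): 1−A = 4σT_eq⁴/S.
1−A = 4 × 5.67×10⁻⁸ × (305)⁴ / 1.22×10⁴ = 0.161.

A ≈ 0.84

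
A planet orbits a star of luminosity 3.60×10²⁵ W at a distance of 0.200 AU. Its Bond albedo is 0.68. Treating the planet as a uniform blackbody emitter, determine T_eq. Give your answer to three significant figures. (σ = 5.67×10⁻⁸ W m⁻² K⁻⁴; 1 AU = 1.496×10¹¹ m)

T_eq ≈ 259 K

d = 0.200 AU = 2.99×10¹⁰ m.
Flux: S = L/(4πd²) = 3.60×10²⁵/(4π×(2.99×10¹⁰)²) = 3200 W m⁻².
Energy balance: absorbed = emitted ⇒ πR²·S(1−A) = 4πR²·σT_eq⁴, so T_eq⁴ = S(1−A)/(4σ).
T_eq = [3200 × 0.32 / (4 × 5.67×10⁻⁸)]^(1/4) = (4.52×10⁹)^(1/4) = 259 K.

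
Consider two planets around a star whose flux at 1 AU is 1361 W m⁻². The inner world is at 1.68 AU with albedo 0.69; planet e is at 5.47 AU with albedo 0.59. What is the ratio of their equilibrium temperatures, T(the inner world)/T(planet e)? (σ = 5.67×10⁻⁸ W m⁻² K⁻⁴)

T_eq = [S₀(1−A)/(4σd²)]^(1/4), so T ∝ (1−A)^(1/4) / √d.
T₁ = [1361×0.31/(4×5.67×10⁻⁸×1.68²)]^(1/4) = 160.23 K.
T₂ = [1361×0.41/(4×5.67×10⁻⁸×5.47²)]^(1/4) = 95.23 K.

T₁/T₂ ≈ 1.683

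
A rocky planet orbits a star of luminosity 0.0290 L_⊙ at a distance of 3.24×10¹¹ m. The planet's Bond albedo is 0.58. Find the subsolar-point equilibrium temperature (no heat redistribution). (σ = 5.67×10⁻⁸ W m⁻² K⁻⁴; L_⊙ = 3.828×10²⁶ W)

T_ss ≈ 88.9 K

L = 0.0290 × 3.828×10²⁶ = 1.11×10²⁵ W.
Flux: S = L/(4πd²) = 1.11×10²⁵/(4π×(3.24×10¹¹)²) = 8.42 W m⁻².
At the subsolar point the surface absorbs S(1−A) and emits σT⁴ per unit area — no factor of 4, since only the local patch is in balance.
T = [8.42 × 0.42 / 5.67×10⁻⁸]^(1/4) = (6.23×10⁷)^(1/4) = 88.9 K.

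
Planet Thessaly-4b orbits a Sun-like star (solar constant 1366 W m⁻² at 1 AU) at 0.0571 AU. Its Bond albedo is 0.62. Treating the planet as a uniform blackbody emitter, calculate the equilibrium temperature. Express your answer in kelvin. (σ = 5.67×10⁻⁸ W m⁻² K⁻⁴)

Flux at 0.0571 AU: S = 1366/0.0571² = 4.19×10⁵ W m⁻².
Energy balance: absorbed = emitted ⇒ πR²·S(1−A) = 4πR²·σT_eq⁴, so T_eq⁴ = S(1−A)/(4σ).
T_eq = [4.19×10⁵ × 0.38 / (4 × 5.67×10⁻⁸)]^(1/4) = (7.02×10¹¹)^(1/4) = 915 K.

T_eq ≈ 915 K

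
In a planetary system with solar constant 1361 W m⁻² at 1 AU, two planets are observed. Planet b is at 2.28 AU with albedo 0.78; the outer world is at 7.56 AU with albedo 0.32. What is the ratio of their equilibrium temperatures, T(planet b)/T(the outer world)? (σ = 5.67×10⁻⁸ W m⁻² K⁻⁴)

T₁/T₂ ≈ 1.373

T_eq = [S₀(1−A)/(4σd²)]^(1/4), so T ∝ (1−A)^(1/4) / √d.
T₁ = [1361×0.22/(4×5.67×10⁻⁸×2.28²)]^(1/4) = 126.24 K.
T₂ = [1361×0.68/(4×5.67×10⁻⁸×7.56²)]^(1/4) = 91.92 K.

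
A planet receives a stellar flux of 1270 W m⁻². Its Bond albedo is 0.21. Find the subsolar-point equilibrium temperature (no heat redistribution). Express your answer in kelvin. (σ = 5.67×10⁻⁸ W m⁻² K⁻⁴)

T_ss ≈ 365 K

At the subsolar point the surface absorbs S(1−A) and emits σT⁴ per unit area — no factor of 4, since only the local patch is in balance.
T = [1270 × 0.79 / 5.67×10⁻⁸]^(1/4) = (1.77×10¹⁰)^(1/4) = 365 K.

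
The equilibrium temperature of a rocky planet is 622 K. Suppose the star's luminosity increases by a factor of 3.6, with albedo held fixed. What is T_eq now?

T_eq ≈ 857 K

T_eq ∝ L^(1/4) · d^(−1/2).
T′ = 622 × 3.6^(1/4) = 857 K.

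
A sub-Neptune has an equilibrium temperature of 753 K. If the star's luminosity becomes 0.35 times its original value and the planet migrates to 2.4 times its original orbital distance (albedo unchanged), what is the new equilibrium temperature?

T_eq ∝ L^(1/4) · d^(−1/2).
T′ = 753 × 0.35^(1/4) / 2.4^(1/2) = 374 K.

T_eq ≈ 374 K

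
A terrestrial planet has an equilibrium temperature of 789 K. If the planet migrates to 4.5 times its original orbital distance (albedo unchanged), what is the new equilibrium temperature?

T_eq ∝ L^(1/4) · d^(−1/2).
T′ = 789 / 4.5^(1/2) = 372 K.

T_eq ≈ 372 K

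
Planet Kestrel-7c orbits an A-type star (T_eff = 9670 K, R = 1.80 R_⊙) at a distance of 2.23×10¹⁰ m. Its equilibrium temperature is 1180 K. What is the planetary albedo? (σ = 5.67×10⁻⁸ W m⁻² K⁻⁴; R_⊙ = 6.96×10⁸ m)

A ≈ 0.72

R_⋆ = 1.80 × 6.96×10⁸ = 1.25×10⁹ m.
L = 4πR_⋆²σT_⋆⁴ = 4π(1.25×10⁹)² × 5.67×10⁻⁸ × (9670)⁴ = 9.78×10²⁷ W.
S = L/(4πd²) = 1.56×10⁶ W m⁻².
From T_eq⁴ = S(1−A)/(4σ): 1−A = 4σT_eq⁴/S.
1−A = 4 × 5.67×10⁻⁸ × (1180)⁴ / 1.56×10⁶ = 0.281.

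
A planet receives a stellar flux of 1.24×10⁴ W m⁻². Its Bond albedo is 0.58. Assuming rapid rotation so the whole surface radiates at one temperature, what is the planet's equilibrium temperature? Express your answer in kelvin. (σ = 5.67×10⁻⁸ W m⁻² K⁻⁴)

T_eq ≈ 389 K

Energy balance: absorbed = emitted ⇒ πR²·S(1−A) = 4πR²·σT_eq⁴, so T_eq⁴ = S(1−A)/(4σ).
T_eq = [1.24×10⁴ × 0.42 / (4 × 5.67×10⁻⁸)]^(1/4) = (2.30×10¹⁰)^(1/4) = 389 K.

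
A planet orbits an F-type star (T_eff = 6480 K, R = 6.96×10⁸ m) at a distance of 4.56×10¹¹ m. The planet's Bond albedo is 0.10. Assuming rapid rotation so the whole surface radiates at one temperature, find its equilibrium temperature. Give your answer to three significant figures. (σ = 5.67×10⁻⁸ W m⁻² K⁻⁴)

T_eq ≈ 174 K

L = 4πR_⋆²σT_⋆⁴ = 4π(6.96×10⁸)² × 5.67×10⁻⁸ × (6480)⁴ = 6.09×10²⁶ W.
S = L/(4πd²) = 233 W m⁻².
Energy balance: absorbed = emitted ⇒ πR²·S(1−A) = 4πR²·σT_eq⁴, so T_eq⁴ = S(1−A)/(4σ).
T_eq = [233 × 0.90 / (4 × 5.67×10⁻⁸)]^(1/4) = (9.24×10⁸)^(1/4) = 174 K.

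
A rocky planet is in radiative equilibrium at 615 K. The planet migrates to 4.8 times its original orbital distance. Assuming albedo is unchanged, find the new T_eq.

T_eq ≈ 281 K

T_eq ∝ L^(1/4) · d^(−1/2).
T′ = 615 / 4.8^(1/2) = 281 K.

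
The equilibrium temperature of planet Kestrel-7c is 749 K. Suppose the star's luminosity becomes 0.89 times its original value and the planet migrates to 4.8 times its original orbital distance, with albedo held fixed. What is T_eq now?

T_eq ≈ 332 K

T_eq ∝ L^(1/4) · d^(−1/2).
T′ = 749 × 0.89^(1/4) / 4.8^(1/2) = 332 K.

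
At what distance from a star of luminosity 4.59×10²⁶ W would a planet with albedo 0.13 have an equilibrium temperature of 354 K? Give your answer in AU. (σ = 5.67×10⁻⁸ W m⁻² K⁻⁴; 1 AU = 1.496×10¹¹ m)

d ≈ 0.631 AU

From T_eq⁴ = L(1−A)/(16πσd²): d = √[L(1−A)/(16πσT_eq⁴)].
d = √[4.59×10²⁶ × 0.87 / (16π × 5.67×10⁻⁸ × (354)⁴)] = 9.45×10¹⁰ m = 0.631 AU.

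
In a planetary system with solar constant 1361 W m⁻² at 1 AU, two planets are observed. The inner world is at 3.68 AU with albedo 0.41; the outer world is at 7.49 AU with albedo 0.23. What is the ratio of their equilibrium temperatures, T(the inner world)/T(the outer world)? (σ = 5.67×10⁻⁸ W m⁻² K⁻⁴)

T₁/T₂ ≈ 1.335

T_eq = [S₀(1−A)/(4σd²)]^(1/4), so T ∝ (1−A)^(1/4) / √d.
T₁ = [1361×0.59/(4×5.67×10⁻⁸×3.68²)]^(1/4) = 127.16 K.
T₂ = [1361×0.77/(4×5.67×10⁻⁸×7.49²)]^(1/4) = 95.27 K.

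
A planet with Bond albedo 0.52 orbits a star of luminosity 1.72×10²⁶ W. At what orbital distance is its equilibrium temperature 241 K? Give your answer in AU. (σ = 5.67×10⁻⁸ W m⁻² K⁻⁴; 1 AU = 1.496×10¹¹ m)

d ≈ 0.619 AU

From T_eq⁴ = L(1−A)/(16πσd²): d = √[L(1−A)/(16πσT_eq⁴)].
d = √[1.72×10²⁶ × 0.48 / (16π × 5.67×10⁻⁸ × (241)⁴)] = 9.27×10¹⁰ m = 0.619 AU.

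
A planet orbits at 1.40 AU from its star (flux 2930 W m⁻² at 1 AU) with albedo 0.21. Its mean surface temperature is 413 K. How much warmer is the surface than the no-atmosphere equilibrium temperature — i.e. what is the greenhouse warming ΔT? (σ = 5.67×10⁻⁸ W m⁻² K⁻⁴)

ΔT ≈ 144.4 K

S = 2930/1.40² = 1495 W m⁻².
T_eq = [S(1−A)/(4σ)]^(1/4) = [1495×0.79/(4×5.67×10⁻⁸)]^(1/4) = 268.6 K.
ΔT = T_surf − T_eq = 413 − 268.6.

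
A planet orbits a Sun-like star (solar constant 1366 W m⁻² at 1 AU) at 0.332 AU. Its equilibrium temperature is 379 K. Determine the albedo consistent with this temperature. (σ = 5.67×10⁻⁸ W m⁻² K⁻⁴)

Flux at 0.332 AU: S = 1366/0.332² = 1.24×10⁴ W m⁻².
From T_eq⁴ = S(1−A)/(4σ): 1−A = 4σT_eq⁴/S.
1−A = 4 × 5.67×10⁻⁸ × (379)⁴ / 1.24×10⁴ = 0.378.

A ≈ 0.62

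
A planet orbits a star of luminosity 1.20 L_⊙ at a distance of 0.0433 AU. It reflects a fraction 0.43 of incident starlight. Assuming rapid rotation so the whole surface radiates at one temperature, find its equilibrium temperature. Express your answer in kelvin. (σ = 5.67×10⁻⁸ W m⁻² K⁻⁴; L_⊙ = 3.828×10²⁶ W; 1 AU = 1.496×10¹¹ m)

d = 0.0433 AU = 6.48×10⁹ m.
L = 1.20 × 3.828×10²⁶ = 4.59×10²⁶ W.
Flux: S = L/(4πd²) = 4.59×10²⁶/(4π×(6.48×10⁹)²) = 8.71×10⁵ W m⁻².
Energy balance: absorbed = emitted ⇒ πR²·S(1−A) = 4πR²·σT_eq⁴, so T_eq⁴ = S(1−A)/(4σ).
T_eq = [8.71×10⁵ × 0.57 / (4 × 5.67×10⁻⁸)]^(1/4) = (2.19×10¹²)^(1/4) = 1220 K.

T_eq ≈ 1220 K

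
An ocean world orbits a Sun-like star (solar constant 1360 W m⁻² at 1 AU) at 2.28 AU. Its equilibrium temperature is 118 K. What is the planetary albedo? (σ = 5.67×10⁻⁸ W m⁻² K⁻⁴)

A ≈ 0.83

Flux at 2.28 AU: S = 1360/2.28² = 262 W m⁻².
From T_eq⁴ = S(1−A)/(4σ): 1−A = 4σT_eq⁴/S.
1−A = 4 × 5.67×10⁻⁸ × (118)⁴ / 262 = 0.168.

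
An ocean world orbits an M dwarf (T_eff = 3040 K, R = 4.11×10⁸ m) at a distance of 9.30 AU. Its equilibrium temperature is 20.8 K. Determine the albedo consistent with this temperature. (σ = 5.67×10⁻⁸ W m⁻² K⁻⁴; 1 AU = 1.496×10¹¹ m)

d = 9.30 AU = 1.39×10¹² m.
L = 4πR_⋆²σT_⋆⁴ = 4π(4.11×10⁸)² × 5.67×10⁻⁸ × (3040)⁴ = 1.03×10²⁵ W.
S = L/(4πd²) = 0.423 W m⁻².
From T_eq⁴ = S(1−A)/(4σ): 1−A = 4σT_eq⁴/S.
1−A = 4 × 5.67×10⁻⁸ × (20.8)⁴ / 0.423 = 0.100.

A ≈ 0.90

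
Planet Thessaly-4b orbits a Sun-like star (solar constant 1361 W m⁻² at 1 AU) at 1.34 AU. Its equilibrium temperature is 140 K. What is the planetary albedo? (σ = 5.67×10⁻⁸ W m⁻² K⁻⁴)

A ≈ 0.89

Flux at 1.34 AU: S = 1361/1.34² = 758 W m⁻².
From T_eq⁴ = S(1−A)/(4σ): 1−A = 4σT_eq⁴/S.
1−A = 4 × 5.67×10⁻⁸ × (140)⁴ / 758 = 0.115.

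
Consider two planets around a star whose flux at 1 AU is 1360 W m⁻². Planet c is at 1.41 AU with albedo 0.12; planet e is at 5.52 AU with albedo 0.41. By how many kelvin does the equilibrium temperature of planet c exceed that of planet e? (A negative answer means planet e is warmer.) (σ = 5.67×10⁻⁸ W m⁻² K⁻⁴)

T_eq = [S₀(1−A)/(4σd²)]^(1/4), so T ∝ (1−A)^(1/4) / √d.
T₁ = [1360×0.88/(4×5.67×10⁻⁸×1.41²)]^(1/4) = 226.98 K.
T₂ = [1360×0.59/(4×5.67×10⁻⁸×5.52²)]^(1/4) = 103.80 K.

ΔT ≈ 123.2 K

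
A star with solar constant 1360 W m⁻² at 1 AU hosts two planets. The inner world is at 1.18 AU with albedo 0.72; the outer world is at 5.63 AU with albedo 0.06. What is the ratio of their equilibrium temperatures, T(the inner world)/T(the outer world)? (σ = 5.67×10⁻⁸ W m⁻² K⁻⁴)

T_eq = [S₀(1−A)/(4σd²)]^(1/4), so T ∝ (1−A)^(1/4) / √d.
T₁ = [1360×0.28/(4×5.67×10⁻⁸×1.18²)]^(1/4) = 186.35 K.
T₂ = [1360×0.94/(4×5.67×10⁻⁸×5.63²)]^(1/4) = 115.48 K.

T₁/T₂ ≈ 1.614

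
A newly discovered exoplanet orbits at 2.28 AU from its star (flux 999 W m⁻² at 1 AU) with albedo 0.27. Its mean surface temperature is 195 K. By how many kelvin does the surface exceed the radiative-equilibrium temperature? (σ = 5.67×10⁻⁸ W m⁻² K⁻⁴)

ΔT ≈ 37.3 K

S = 999/2.28² = 192.2 W m⁻².
T_eq = [S(1−A)/(4σ)]^(1/4) = [192.2×0.73/(4×5.67×10⁻⁸)]^(1/4) = 157.7 K.
ΔT = T_surf − T_eq = 195 − 157.7.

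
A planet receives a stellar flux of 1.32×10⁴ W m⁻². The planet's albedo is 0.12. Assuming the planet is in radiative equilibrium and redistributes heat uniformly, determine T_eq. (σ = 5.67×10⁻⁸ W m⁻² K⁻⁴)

Energy balance: absorbed = emitted ⇒ πR²·S(1−A) = 4πR²·σT_eq⁴, so T_eq⁴ = S(1−A)/(4σ).
T_eq = [1.32×10⁴ × 0.88 / (4 × 5.67×10⁻⁸)]^(1/4) = (5.12×10¹⁰)^(1/4) = 476 K.

T_eq ≈ 476 K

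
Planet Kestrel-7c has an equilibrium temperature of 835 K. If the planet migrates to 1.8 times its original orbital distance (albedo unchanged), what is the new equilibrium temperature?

T_eq ≈ 622 K

T_eq ∝ L^(1/4) · d^(−1/2).
T′ = 835 / 1.8^(1/2) = 622 K.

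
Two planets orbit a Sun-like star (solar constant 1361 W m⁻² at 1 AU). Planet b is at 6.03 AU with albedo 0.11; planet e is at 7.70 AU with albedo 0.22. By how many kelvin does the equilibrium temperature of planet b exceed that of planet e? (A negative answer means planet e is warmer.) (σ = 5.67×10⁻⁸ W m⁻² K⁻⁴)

ΔT ≈ 15.8 K

T_eq = [S₀(1−A)/(4σd²)]^(1/4), so T ∝ (1−A)^(1/4) / √d.
T₁ = [1361×0.89/(4×5.67×10⁻⁸×6.03²)]^(1/4) = 110.09 K.
T₂ = [1361×0.78/(4×5.67×10⁻⁸×7.70²)]^(1/4) = 94.26 K.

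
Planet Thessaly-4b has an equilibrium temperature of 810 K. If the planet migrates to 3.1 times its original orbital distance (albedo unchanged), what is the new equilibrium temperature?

T_eq ≈ 460 K

T_eq ∝ L^(1/4) · d^(−1/2).
T′ = 810 / 3.1^(1/2) = 460 K.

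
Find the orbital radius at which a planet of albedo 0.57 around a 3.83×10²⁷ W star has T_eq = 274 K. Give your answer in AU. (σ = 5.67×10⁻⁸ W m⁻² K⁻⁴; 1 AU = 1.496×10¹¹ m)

d ≈ 2.14 AU

From T_eq⁴ = L(1−A)/(16πσd²): d = √[L(1−A)/(16πσT_eq⁴)].
d = √[3.83×10²⁷ × 0.43 / (16π × 5.67×10⁻⁸ × (274)⁴)] = 3.20×10¹¹ m = 2.14 AU.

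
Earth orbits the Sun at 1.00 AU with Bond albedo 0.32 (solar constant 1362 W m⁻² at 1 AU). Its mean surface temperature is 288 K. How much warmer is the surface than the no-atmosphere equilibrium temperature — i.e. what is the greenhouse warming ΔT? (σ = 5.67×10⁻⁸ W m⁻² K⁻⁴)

ΔT ≈ 35.2 K

S = 1362/1.00² = 1362 W m⁻².
T_eq = [S(1−A)/(4σ)]^(1/4) = [1362×0.68/(4×5.67×10⁻⁸)]^(1/4) = 252.8 K.
ΔT = T_surf − T_eq = 288 − 252.8.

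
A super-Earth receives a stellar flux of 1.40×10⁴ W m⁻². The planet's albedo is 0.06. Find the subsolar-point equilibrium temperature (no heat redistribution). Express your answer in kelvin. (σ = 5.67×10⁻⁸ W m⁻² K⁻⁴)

T_ss ≈ 694 K

At the subsolar point the surface absorbs S(1−A) and emits σT⁴ per unit area — no factor of 4, since only the local patch is in balance.
T = [1.40×10⁴ × 0.94 / 5.67×10⁻⁸]^(1/4) = (2.32×10¹¹)^(1/4) = 694 K.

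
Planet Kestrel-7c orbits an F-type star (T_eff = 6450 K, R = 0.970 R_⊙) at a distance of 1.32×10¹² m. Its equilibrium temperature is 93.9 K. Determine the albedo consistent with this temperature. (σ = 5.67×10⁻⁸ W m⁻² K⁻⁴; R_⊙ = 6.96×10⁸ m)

A ≈ 0.31

R_⋆ = 0.970 × 6.96×10⁸ = 6.75×10⁸ m.
L = 4πR_⋆²σT_⋆⁴ = 4π(6.75×10⁸)² × 5.67×10⁻⁸ × (6450)⁴ = 5.62×10²⁶ W.
S = L/(4πd²) = 25.7 W m⁻².
From T_eq⁴ = S(1−A)/(4σ): 1−A = 4σT_eq⁴/S.
1−A = 4 × 5.67×10⁻⁸ × (93.9)⁴ / 25.7 = 0.687.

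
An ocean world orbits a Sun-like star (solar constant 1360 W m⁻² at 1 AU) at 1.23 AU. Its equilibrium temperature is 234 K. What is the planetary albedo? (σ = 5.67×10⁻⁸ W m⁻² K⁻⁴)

A ≈ 0.24

Flux at 1.23 AU: S = 1360/1.23² = 899 W m⁻².
From T_eq⁴ = S(1−A)/(4σ): 1−A = 4σT_eq⁴/S.
1−A = 4 × 5.67×10⁻⁸ × (234)⁴ / 899 = 0.756.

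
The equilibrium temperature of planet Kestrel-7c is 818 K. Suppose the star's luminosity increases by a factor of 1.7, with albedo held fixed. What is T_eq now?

T_eq ≈ 934 K

T_eq ∝ L^(1/4) · d^(−1/2).
T′ = 818 × 1.7^(1/4) = 934 K.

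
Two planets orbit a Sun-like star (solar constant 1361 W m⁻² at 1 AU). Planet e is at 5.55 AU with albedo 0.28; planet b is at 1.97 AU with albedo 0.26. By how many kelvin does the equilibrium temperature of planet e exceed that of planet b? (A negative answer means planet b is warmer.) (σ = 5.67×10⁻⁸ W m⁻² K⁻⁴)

ΔT ≈ -75.1 K

T_eq = [S₀(1−A)/(4σd²)]^(1/4), so T ∝ (1−A)^(1/4) / √d.
T₁ = [1361×0.72/(4×5.67×10⁻⁸×5.55²)]^(1/4) = 108.83 K.
T₂ = [1361×0.74/(4×5.67×10⁻⁸×1.97²)]^(1/4) = 183.92 K.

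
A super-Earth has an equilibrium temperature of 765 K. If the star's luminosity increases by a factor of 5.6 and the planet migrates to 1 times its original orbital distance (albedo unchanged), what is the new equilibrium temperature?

T_eq ∝ L^(1/4) · d^(−1/2).
T′ = 765 × 5.6^(1/4) / 1^(1/2) = 1180 K.

T_eq ≈ 1180 K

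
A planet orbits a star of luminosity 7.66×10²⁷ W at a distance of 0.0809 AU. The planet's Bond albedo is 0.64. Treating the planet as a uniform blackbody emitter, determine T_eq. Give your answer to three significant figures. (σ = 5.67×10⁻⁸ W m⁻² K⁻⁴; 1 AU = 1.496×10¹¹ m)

d = 0.0809 AU = 1.21×10¹⁰ m.
Flux: S = L/(4πd²) = 7.66×10²⁷/(4π×(1.21×10¹⁰)²) = 4.16×10⁶ W m⁻².
Energy balance: absorbed = emitted ⇒ πR²·S(1−A) = 4πR²·σT_eq⁴, so T_eq⁴ = S(1−A)/(4σ).
T_eq = [4.16×10⁶ × 0.36 / (4 × 5.67×10⁻⁸)]^(1/4) = (6.61×10¹²)^(1/4) = 1600 K.

T_eq ≈ 1600 K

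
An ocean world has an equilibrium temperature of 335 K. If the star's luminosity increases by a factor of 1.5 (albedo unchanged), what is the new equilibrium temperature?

T_eq ∝ L^(1/4) · d^(−1/2).
T′ = 335 × 1.5^(1/4) = 371 K.

T_eq ≈ 371 K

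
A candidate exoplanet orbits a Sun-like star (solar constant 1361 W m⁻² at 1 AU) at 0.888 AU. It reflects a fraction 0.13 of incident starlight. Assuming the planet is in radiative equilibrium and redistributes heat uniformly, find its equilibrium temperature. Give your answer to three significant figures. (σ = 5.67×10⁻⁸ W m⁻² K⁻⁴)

Flux at 0.888 AU: S = 1361/0.888² = 1730 W m⁻².
Energy balance: absorbed = emitted ⇒ πR²·S(1−A) = 4πR²·σT_eq⁴, so T_eq⁴ = S(1−A)/(4σ).
T_eq = [1730 × 0.87 / (4 × 5.67×10⁻⁸)]^(1/4) = (6.62×10⁹)^(1/4) = 285 K.

T_eq ≈ 285 K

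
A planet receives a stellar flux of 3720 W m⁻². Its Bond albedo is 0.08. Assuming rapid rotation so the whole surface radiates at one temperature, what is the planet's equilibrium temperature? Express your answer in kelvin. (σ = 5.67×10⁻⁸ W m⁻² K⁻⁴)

Energy balance: absorbed = emitted ⇒ πR²·S(1−A) = 4πR²·σT_eq⁴, so T_eq⁴ = S(1−A)/(4σ).
T_eq = [3720 × 0.92 / (4 × 5.67×10⁻⁸)]^(1/4) = (1.51×10¹⁰)^(1/4) = 350 K.

T_eq ≈ 350 K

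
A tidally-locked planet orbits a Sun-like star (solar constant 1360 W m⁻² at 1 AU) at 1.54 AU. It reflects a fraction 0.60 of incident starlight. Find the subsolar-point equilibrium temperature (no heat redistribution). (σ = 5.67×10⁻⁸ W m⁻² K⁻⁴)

Flux at 1.54 AU: S = 1360/1.54² = 573 W m⁻².
At the subsolar point the surface absorbs S(1−A) and emits σT⁴ per unit area — no factor of 4, since only the local patch is in balance.
T = [573 × 0.40 / 5.67×10⁻⁸]^(1/4) = (4.05×10⁹)^(1/4) = 252 K.

T_ss ≈ 252 K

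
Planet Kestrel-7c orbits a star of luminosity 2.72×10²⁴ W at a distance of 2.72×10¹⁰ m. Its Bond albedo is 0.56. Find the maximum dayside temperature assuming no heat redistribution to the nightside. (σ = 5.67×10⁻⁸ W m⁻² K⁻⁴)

Flux: S = L/(4πd²) = 2.72×10²⁴/(4π×(2.72×10¹⁰)²) = 293 W m⁻².
With no redistribution each surface element balances locally: S(1−A) = σT⁴.
T = [293 × 0.44 / 5.67×10⁻⁸]^(1/4) = (2.27×10⁹)^(1/4) = 218 K.

T_ss ≈ 218 K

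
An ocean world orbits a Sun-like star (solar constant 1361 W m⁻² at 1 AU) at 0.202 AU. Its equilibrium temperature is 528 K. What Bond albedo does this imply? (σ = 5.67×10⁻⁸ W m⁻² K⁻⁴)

A ≈ 0.47

Flux at 0.202 AU: S = 1361/0.202² = 3.34×10⁴ W m⁻².
From T_eq⁴ = S(1−A)/(4σ): 1−A = 4σT_eq⁴/S.
1−A = 4 × 5.67×10⁻⁸ × (528)⁴ / 3.34×10⁴ = 0.528.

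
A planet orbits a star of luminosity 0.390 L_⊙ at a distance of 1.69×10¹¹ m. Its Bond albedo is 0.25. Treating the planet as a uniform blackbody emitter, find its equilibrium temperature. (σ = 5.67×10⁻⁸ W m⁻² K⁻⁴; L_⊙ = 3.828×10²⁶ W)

T_eq ≈ 193 K

L = 0.390 × 3.828×10²⁶ = 1.49×10²⁶ W.
Flux: S = L/(4πd²) = 1.49×10²⁶/(4π×(1.69×10¹¹)²) = 416 W m⁻².
Energy balance: absorbed = emitted ⇒ πR²·S(1−A) = 4πR²·σT_eq⁴, so T_eq⁴ = S(1−A)/(4σ).
T_eq = [416 × 0.75 / (4 × 5.67×10⁻⁸)]^(1/4) = (1.38×10⁹)^(1/4) = 193 K.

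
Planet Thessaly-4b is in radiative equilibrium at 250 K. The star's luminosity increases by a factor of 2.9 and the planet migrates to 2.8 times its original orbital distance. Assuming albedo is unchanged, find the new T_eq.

T_eq ≈ 195 K

T_eq ∝ L^(1/4) · d^(−1/2).
T′ = 250 × 2.9^(1/4) / 2.8^(1/2) = 195 K.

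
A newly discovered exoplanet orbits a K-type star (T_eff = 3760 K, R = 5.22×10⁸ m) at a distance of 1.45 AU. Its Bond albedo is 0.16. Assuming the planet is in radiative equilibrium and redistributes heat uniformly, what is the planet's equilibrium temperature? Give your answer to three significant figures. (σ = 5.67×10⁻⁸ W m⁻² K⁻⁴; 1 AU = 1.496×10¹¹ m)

T_eq ≈ 125 K

d = 1.45 AU = 2.17×10¹¹ m.
L = 4πR_⋆²σT_⋆⁴ = 4π(5.22×10⁸)² × 5.67×10⁻⁸ × (3760)⁴ = 3.88×10²⁵ W.
S = L/(4πd²) = 65.6 W m⁻².
Energy balance: absorbed = emitted ⇒ πR²·S(1−A) = 4πR²·σT_eq⁴, so T_eq⁴ = S(1−A)/(4σ).
T_eq = [65.6 × 0.84 / (4 × 5.67×10⁻⁸)]^(1/4) = (2.43×10⁸)^(1/4) = 125 K.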